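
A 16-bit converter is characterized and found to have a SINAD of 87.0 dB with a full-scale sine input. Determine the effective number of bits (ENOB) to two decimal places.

ENOB = (SINAD − 1.76) / 6.02 = (87.0 − 1.76)/6.02 = 14.159.

14.16 bits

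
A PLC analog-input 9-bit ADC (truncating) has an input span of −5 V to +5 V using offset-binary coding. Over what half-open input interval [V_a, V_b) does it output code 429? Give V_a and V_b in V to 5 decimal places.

[3.37891 V, 3.39844 V)

LSB = 10/2^9 = 19.531 mV.
V_a = V_low + 429·LSB = 3.37891 V; V_b = V_low + 430·LSB = 3.39844 V.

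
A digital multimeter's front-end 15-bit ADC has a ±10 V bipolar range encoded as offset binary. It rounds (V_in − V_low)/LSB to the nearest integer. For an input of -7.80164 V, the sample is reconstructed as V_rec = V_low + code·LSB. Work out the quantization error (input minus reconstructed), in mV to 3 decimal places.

-0.126 mV

LSB = 20/2^15 = 0.610 mV.
(V_in − V_low)/LSB = (-7.80164 − (−10))/0.000610352 = 3601.7930 → code 3602 (round).
Reconstructed: -7.8015137 V.
Error = -7.80164 − (−7.8015137) = -0.000126328 V = -0.126 mV.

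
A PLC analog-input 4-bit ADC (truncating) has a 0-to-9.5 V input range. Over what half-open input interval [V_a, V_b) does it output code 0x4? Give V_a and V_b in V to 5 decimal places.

[2.37500 V, 2.96875 V)

LSB = 9.5/2^4 = 0.5938 V.
Code 0x4 = 4 decimal.
V_a = V_low + 4·LSB = 2.375 V; V_b = V_low + 5·LSB = 2.96875 V.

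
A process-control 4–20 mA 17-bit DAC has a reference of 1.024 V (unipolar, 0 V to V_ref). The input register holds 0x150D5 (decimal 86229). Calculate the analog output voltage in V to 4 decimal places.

0.6737 V

LSB = 1.024 V / 2^17 = 7.81 µV.
Code 0x150D5 = 86229 decimal.
V_out = 0 + 86229 × 7.8125e-06 V = 0.673664 V.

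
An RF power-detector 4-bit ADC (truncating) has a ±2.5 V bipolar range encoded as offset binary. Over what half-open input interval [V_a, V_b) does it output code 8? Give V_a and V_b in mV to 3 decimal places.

[0.000 mV, 312.500 mV)

LSB = 5/2^4 = 312.500 mV.
V_a = V_low + 8·LSB = 0 V; V_b = V_low + 9·LSB = 0.3125 V.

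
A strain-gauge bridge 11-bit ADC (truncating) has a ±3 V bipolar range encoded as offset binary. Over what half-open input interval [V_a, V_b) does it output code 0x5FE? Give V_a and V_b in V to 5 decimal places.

[1.49414 V, 1.49707 V)

LSB = 6/2^11 = 2.930 mV.
Code 0x5FE = 1534 decimal.
V_a = V_low + 1534·LSB = 1.49414 V; V_b = V_low + 1535·LSB = 1.49707 V.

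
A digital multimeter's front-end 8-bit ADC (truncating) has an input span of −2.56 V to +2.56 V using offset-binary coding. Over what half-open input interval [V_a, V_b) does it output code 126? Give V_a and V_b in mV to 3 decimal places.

[-40.000 mV, -20.000 mV)

LSB = 5.12/2^8 = 20.000 mV.
V_a = V_low + 126·LSB = -0.04 V; V_b = V_low + 127·LSB = -0.02 V.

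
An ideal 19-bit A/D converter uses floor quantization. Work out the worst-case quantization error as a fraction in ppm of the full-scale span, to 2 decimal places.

1.91 ppm

Truncating → worst-case error = 1 LSB = V_FS/2^19, so 1e+06/524288 = 1.90735 ppm of full scale.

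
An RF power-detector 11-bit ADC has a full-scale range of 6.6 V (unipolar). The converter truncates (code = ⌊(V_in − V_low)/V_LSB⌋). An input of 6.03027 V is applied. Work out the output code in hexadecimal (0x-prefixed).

code 0x74F (decimal 1871)

Full-scale span = 6.6 V; LSB = 6.6/2^11 = 3.223 mV.
Input sits at 1871.211 steps above V_low.
So the output code is 1871.
In hexadecimal (0x-prefixed): 0x74F.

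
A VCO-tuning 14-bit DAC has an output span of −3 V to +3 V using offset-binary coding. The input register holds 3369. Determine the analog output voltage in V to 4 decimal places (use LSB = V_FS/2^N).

-1.7662 V

LSB = 6 V / 2^14 = 366.21 µV.
V_out = (−3) + 3369 × 0.000366211 V = -1.76624 V.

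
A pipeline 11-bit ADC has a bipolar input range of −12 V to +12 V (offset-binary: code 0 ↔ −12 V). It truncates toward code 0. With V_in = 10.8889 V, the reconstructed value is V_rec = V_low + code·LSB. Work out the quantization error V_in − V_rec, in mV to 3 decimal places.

2.181 mV

LSB = 24/2^11 = 11.719 mV.
(10.8889 − (−12))/0.0117188 = 1953.1861; ⌊·⌋ gives code 1953.
Reconstructed: 10.886719 V.
Difference: 0.00218125 V → 2.181 mV.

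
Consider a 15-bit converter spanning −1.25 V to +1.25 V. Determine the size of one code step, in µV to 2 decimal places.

76.29 µV

Full-scale span = 2.5 V.
LSB = 2.5 / 2^15 = 2.5 / 32768 = 7.62939e-05 V = 76.29 µV.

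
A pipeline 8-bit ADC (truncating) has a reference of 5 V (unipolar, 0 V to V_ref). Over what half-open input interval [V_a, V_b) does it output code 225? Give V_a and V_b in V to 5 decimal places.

LSB = 5/2^8 = 19.531 mV.
V_a = V_low + 225·LSB = 4.39453 V; V_b = V_low + 226·LSB = 4.41406 V.

[4.39453 V, 4.41406 V)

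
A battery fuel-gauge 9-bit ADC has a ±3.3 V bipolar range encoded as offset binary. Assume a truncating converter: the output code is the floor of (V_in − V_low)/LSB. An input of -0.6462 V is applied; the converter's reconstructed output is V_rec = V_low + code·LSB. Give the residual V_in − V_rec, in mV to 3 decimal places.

11.222 mV

Step size: 6.6 V ÷ 2^9 = 12.891 mV.
Scaled input = 205.8705 LSBs, so code = 205.
V_rec = (−3.3) + 205·0.0128906 = -0.65742188 V.
Error = -0.6462 − (−0.65742188) = 0.0112219 V = 11.222 mV.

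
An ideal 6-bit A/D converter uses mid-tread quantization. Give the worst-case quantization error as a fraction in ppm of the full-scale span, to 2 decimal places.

7812.50 ppm

Rounding → worst-case error = ½ LSB = V_FS/2^7, so 1e+06/128 = 7812.5 ppm of full scale.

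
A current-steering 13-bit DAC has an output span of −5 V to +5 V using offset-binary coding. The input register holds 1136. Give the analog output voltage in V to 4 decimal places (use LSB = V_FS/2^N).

-3.6133 V

LSB = 10 V / 2^13 = 1.221 mV.
V_out = (−5) + 1136 × 0.0012207 V = -3.61328 V.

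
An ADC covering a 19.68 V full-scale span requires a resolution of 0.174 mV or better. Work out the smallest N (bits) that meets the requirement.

Number of steps required ≥ 19.68 V / 0.174 mV = 113103.45.
Need 2^N ≥ 113103.45; 2^16 = 65536, 2^17 = 131072.
Minimum N = 17.

17 bits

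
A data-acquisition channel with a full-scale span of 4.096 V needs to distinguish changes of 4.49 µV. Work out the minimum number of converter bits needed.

Number of steps required ≥ 4.096 V / 4.49 µV = 912249.44.
Need 2^N ≥ 912249.44; 2^19 = 524288, 2^20 = 1048576.
Minimum N = 20.

20 bits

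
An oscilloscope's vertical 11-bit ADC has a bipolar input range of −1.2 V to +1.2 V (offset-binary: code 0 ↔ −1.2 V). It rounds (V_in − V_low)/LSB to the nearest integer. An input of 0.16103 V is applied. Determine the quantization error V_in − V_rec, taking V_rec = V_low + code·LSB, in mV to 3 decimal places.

Step size: 2.4 V ÷ 2^11 = 1.172 mV.
(0.16103 − (−1.2))/0.00117187 = 1161.4123; round gives code 1161.
Code 1161 maps back to (−1.2) + 1161×0.00117187 V = 0.16054688 V.
Error = 0.16103 − 0.16054688 = 0.000483125 V = 0.483 mV.

0.483 mV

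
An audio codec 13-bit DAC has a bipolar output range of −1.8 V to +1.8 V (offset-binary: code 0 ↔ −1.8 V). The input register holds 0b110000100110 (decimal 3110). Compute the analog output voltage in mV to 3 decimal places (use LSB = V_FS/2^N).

-433.301 mV

LSB = 3.6 V / 2^13 = 439.45 µV.
Code 0b110000100110 = 3110 decimal.
V_out = (−1.8) + 3110 × 0.000439453 V = -0.433301 V.
= -433.301 mV.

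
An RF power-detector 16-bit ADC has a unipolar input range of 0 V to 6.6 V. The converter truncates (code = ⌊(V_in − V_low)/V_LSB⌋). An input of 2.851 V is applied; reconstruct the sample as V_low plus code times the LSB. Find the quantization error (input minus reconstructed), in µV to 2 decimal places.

57.01 µV

Step size: 6.6 V ÷ 2^16 = 100.71 µV.
(V_in − V_low)/LSB = (2.851 − 0)/0.000100708 = 28309.5661 → code 28309 (floor).
Reconstructed: 2.850943 V.
Difference: 5.70068e-05 V → 57.01 µV.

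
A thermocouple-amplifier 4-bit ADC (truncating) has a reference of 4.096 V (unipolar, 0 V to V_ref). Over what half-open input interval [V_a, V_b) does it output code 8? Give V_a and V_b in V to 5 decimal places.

[2.04800 V, 2.30400 V)

LSB = 4.096/2^4 = 256.000 mV.
V_a = V_low + 8·LSB = 2.048 V; V_b = V_low + 9·LSB = 2.304 V.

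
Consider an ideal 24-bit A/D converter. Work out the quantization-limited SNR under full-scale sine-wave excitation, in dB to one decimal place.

SNR ≈ 6.02·N + 1.76 dB = 6.02·24 + 1.76 = 146.24 dB.

146.2 dB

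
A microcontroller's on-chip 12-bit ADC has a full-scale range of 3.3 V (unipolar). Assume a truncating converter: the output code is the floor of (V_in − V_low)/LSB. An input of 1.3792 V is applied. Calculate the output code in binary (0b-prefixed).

code 0b11010101111 (decimal 1711)

LSB = 3.3 V / 4096 = 0.806 mV.
(V_in − V_low)/LSB = (1.3792 − 0) / 0.000805664 = 1711.880.
⌊·⌋(1711.880) = 1711.
In binary (0b-prefixed): 0b11010101111.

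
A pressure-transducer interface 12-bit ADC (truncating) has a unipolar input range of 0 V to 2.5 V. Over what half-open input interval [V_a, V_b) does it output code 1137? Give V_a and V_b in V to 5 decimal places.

LSB = 2.5/2^12 = 0.610 mV.
V_a = V_low + 1137·LSB = 0.69397 V; V_b = V_low + 1138·LSB = 0.69458 V.

[0.69397 V, 0.69458 V)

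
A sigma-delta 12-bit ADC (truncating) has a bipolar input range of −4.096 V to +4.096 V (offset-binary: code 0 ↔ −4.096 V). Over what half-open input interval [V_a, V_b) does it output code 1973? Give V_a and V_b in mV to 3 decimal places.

LSB = 8.192/2^12 = 2.000 mV.
V_a = V_low + 1973·LSB = -0.15 V; V_b = V_low + 1974·LSB = -0.148 V.

[-150.000 mV, -148.000 mV)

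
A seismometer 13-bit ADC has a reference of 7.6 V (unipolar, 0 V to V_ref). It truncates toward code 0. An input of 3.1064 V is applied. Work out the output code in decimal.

With 8192 levels over 7.6 V, one step is 0.928 mV.
(V_in − V_low)/LSB = (3.1064 − 0) / 0.000927734 = 3348.372.
Floor → code 3348.

code 3348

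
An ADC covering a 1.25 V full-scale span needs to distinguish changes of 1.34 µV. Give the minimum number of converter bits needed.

20 bits

Number of steps required ≥ 1.25 V / 1.34 µV = 932835.82.
Need 2^N ≥ 932835.82; 2^19 = 524288, 2^20 = 1048576.
Minimum N = 20.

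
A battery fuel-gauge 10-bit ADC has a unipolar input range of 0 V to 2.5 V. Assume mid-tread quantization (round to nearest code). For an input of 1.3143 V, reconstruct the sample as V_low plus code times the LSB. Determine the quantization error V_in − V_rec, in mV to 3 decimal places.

Step size: 2.5 V ÷ 2^10 = 2.441 mV.
(1.3143 − 0)/0.00244141 = 538.3373; round gives code 538.
Reconstructed: 1.3134766 V.
Difference: 0.000823437 V → 0.823 mV.

0.823 mV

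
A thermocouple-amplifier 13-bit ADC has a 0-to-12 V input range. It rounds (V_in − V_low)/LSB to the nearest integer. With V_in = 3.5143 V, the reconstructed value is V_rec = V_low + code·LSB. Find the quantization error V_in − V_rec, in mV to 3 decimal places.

0.140 mV

LSB = 12/2^13 = 1.465 mV.
Scaled input = 2399.0955 LSBs, so code = 2399.
Reconstructed: 3.5141602 V.
V_in − V_rec = 0.000139844 V = 0.140 mV.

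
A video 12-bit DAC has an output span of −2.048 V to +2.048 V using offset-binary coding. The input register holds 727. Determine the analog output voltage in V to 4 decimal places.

LSB = 4.096 V / 2^12 = 1.000 mV.
V_out = (−2.048) + 727 × 0.001 V = -1.321 V.

-1.3210 V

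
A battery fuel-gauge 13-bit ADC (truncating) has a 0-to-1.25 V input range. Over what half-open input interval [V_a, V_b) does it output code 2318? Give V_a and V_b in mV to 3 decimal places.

[353.699 mV, 353.851 mV)

LSB = 1.25/2^13 = 152.59 µV.
V_a = V_low + 2318·LSB = 0.353699 V; V_b = V_low + 2319·LSB = 0.353851 V.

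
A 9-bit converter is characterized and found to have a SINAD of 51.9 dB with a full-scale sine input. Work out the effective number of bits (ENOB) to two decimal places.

ENOB = (SINAD − 1.76) / 6.02 = (51.9 − 1.76)/6.02 = 8.329.

8.33 bits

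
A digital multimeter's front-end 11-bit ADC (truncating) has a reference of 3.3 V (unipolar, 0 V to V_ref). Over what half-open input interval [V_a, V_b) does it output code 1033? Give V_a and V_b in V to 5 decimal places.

LSB = 3.3/2^11 = 1.611 mV.
V_a = V_low + 1033·LSB = 1.6645 V; V_b = V_low + 1034·LSB = 1.66611 V.

[1.66450 V, 1.66611 V)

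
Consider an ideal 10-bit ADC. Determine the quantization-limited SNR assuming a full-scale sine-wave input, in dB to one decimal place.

62.0 dB

SNR ≈ 6.02·N + 1.76 dB = 6.02·10 + 1.76 = 61.96 dB.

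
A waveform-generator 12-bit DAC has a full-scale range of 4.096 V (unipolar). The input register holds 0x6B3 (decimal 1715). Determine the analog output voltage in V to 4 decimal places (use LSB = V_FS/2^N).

LSB = 4.096 V / 2^12 = 1.000 mV.
Code 0x6B3 = 1715 decimal.
V_out = 0 + 1715 × 0.001 V = 1.715 V.

1.7150 V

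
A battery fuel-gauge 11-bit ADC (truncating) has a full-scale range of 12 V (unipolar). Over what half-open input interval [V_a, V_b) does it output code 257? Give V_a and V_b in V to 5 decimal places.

LSB = 12/2^11 = 5.859 mV.
V_a = V_low + 257·LSB = 1.50586 V; V_b = V_low + 258·LSB = 1.51172 V.

[1.50586 V, 1.51172 V)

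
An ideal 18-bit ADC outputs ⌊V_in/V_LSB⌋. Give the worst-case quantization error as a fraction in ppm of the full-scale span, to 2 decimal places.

3.81 ppm

Truncating → worst-case error = 1 LSB = V_FS/2^18, so 1e+06/262144 = 3.8147 ppm of full scale.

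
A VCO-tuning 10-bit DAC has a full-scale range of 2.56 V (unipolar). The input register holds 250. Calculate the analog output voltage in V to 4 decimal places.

0.6250 V

LSB = 2.56 V / 2^10 = 2.500 mV.
V_out = 0 + 250 × 0.0025 V = 0.625 V.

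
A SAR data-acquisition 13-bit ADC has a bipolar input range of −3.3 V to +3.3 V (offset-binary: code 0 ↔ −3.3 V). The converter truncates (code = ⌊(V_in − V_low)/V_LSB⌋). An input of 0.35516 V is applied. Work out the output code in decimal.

code 4536

With 8192 levels over 6.6 V, one step is 0.806 mV.
Input sits at 4536.829 steps above V_low.
⌊·⌋(4536.829) = 4536.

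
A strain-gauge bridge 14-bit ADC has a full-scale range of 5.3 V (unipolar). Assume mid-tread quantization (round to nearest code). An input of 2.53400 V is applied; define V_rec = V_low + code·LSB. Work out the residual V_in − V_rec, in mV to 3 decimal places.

LSB = 5.3/2^14 = 323.49 µV.
Scaled input = 7833.4068 LSBs, so code = 7833.
Code 7833 maps back to 0 + 7833×0.000323486 V = 2.5338684 V.
V_in − V_rec = 0.000131592 V = 0.132 mV.

0.132 mV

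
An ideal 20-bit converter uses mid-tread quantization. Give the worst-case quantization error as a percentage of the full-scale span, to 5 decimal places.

0.00005 %

Rounding → worst-case error = ½ LSB = V_FS/2^21, so 100/2097152 = 4.76837e-05 % of full scale.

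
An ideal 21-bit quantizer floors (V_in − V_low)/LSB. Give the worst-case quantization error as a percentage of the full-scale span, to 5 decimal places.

Truncating → worst-case error = 1 LSB = V_FS/2^21, so 100/2097152 = 4.76837e-05 % of full scale.

0.00005 %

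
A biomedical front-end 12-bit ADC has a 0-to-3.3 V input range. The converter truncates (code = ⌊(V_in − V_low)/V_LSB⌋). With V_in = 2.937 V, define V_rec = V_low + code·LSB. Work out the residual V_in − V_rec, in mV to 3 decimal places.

0.354 mV

LSB = 3.3/2^12 = 0.806 mV.
Scaled input = 3645.4400 LSBs, so code = 3645.
Reconstructed: 2.9366455 V.
V_in − V_rec = 0.000354492 V = 0.354 mV.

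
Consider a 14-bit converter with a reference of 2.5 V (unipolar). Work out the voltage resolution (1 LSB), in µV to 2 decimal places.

Full-scale span = 2.5 V.
LSB = 2.5 / 2^14 = 2.5 / 16384 = 0.000152588 V = 152.59 µV.

152.59 µV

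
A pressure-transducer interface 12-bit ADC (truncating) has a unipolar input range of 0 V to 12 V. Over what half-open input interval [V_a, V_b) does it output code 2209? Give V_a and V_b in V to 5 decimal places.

LSB = 12/2^12 = 2.930 mV.
V_a = V_low + 2209·LSB = 6.47168 V; V_b = V_low + 2210·LSB = 6.47461 V.

[6.47168 V, 6.47461 V)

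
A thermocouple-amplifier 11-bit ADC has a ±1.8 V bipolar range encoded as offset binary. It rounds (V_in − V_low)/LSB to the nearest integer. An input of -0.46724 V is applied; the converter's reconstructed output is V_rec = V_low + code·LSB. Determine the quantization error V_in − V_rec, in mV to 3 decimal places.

LSB = 3.6/2^11 = 1.758 mV.
(V_in − V_low)/LSB = (-0.46724 − (−1.8))/0.00175781 = 758.1924 → code 758 (round).
Reconstructed: -0.46757813 V.
Error = -0.46724 − (−0.46757813) = 0.000338125 V = 0.338 mV.

0.338 mV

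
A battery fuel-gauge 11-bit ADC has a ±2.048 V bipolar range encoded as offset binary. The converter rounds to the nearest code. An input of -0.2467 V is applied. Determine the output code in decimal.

code 901

LSB = 4.096 V / 2048 = 2.000 mV.
(-0.2467 − (−2.048)) / 0.002 = 900.650 LSBs.
round(900.650) = 901.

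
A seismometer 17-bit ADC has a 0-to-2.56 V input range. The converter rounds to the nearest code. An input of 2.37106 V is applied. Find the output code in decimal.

With 131072 levels over 2.56 V, one step is 19.53 µV.
Input sits at 121398.272 steps above V_low.
Round → code 121398.

code 121398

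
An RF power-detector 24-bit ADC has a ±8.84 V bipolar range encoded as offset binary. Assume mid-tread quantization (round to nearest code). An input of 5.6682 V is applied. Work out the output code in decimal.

Full-scale span = 17.68 V; LSB = 17.68/2^24 = 1.05 µV.
(5.6682 − (−8.84)) / 1.05381e-06 = 13767375.858 LSBs.
Round → code 13767376.

code 13767376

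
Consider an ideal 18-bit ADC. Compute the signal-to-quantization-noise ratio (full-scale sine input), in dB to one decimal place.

SNR ≈ 6.02·N + 1.76 dB = 6.02·18 + 1.76 = 110.12 dB.

110.1 dB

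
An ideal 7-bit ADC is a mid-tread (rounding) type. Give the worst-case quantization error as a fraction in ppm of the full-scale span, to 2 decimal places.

Rounding → worst-case error = ½ LSB = V_FS/2^8, so 1e+06/256 = 3906.25 ppm of full scale.

3906.25 ppm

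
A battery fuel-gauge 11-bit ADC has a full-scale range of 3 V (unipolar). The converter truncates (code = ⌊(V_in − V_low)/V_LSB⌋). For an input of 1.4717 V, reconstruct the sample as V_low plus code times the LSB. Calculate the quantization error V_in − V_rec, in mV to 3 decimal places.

0.997 mV

LSB = 3/2^11 = 1.465 mV.
Scaled input = 1004.6805 LSBs, so code = 1004.
Code 1004 maps back to 0 + 1004×0.00146484 V = 1.4707031 V.
Error = 1.4717 − 1.4707031 = 0.000996875 V = 0.997 mV.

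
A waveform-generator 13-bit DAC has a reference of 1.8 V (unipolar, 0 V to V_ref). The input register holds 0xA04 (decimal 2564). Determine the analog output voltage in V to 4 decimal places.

0.5634 V

LSB = 1.8 V / 2^13 = 219.73 µV.
Code 0xA04 = 2564 decimal.
V_out = 0 + 2564 × 0.000219727 V = 0.563379 V.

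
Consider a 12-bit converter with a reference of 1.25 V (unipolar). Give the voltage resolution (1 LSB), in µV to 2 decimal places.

Full-scale span = 1.25 V.
LSB = 1.25 / 2^12 = 1.25 / 4096 = 0.000305176 V = 305.18 µV.

305.18 µV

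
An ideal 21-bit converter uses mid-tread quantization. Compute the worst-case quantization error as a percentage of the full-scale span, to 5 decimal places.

0.00002 %

Rounding → worst-case error = ½ LSB = V_FS/2^22, so 100/4194304 = 2.38419e-05 % of full scale.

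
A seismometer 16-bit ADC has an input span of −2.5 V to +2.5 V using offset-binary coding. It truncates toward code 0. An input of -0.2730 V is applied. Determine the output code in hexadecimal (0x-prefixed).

With 65536 levels over 5 V, one step is 76.29 µV.
Input sits at 29189.734 steps above V_low.
⌊·⌋(29189.734) = 29189.
In hexadecimal (0x-prefixed): 0x7205.

code 0x7205 (decimal 29189)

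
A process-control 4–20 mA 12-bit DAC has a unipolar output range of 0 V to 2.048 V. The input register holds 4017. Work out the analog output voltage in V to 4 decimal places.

LSB = 2.048 V / 2^12 = 0.500 mV.
V_out = 0 + 4017 × 0.0005 V = 2.0085 V.

2.0085 V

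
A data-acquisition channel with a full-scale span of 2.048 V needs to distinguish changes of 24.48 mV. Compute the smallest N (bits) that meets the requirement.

7 bits

Number of steps required ≥ 2.048 V / 24.48 mV = 83.66.
Need 2^N ≥ 83.66; 2^6 = 64, 2^7 = 128.
Minimum N = 7.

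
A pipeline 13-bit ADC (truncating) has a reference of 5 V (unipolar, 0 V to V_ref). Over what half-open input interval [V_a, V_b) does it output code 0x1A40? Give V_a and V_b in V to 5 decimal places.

[4.10156 V, 4.10217 V)

LSB = 5/2^13 = 0.610 mV.
Code 0x1A40 = 6720 decimal.
V_a = V_low + 6720·LSB = 4.10156 V; V_b = V_low + 6721·LSB = 4.10217 V.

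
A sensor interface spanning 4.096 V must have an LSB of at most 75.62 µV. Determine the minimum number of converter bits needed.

16 bits

Number of steps required ≥ 4.096 V / 75.62 µV = 54165.56.
Need 2^N ≥ 54165.56; 2^15 = 32768, 2^16 = 65536.
Minimum N = 16.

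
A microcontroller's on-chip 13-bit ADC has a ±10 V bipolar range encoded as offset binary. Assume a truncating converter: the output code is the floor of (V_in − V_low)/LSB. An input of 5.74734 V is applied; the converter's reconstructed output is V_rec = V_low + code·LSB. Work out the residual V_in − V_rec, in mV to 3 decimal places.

0.270 mV

Step size: 20 V ÷ 2^13 = 2.441 mV.
Scaled input = 6450.1105 LSBs, so code = 6450.
Reconstructed: 5.7470703 V.
Error = 5.74734 − 5.7470703 = 0.000269688 V = 0.270 mV.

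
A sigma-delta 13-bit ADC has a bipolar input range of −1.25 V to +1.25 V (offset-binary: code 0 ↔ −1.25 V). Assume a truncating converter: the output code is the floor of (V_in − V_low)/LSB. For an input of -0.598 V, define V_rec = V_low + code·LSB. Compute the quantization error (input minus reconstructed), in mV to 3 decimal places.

0.145 mV

Step size: 2.5 V ÷ 2^13 = 305.18 µV.
Scaled input = 2136.4736 LSBs, so code = 2136.
V_rec = (−1.25) + 2136·0.000305176 = -0.59814453 V.
Error = -0.598 − (−0.59814453) = 0.000144531 V = 0.145 mV.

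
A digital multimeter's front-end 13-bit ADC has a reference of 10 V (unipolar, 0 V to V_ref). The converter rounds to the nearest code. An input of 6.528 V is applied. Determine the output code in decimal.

code 5348

Full-scale span = 10 V; LSB = 10/2^13 = 1.221 mV.
Input sits at 5347.738 steps above V_low.
round(5347.738) = 5348.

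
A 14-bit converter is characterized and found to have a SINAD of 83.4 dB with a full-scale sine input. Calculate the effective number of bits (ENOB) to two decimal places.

13.56 bits

ENOB = (SINAD − 1.76) / 6.02 = (83.4 − 1.76)/6.02 = 13.561.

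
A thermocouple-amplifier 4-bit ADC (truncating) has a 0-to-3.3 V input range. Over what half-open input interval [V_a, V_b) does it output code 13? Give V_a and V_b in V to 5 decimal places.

[2.68125 V, 2.88750 V)

LSB = 3.3/2^4 = 206.250 mV.
V_a = V_low + 13·LSB = 2.68125 V; V_b = V_low + 14·LSB = 2.8875 V.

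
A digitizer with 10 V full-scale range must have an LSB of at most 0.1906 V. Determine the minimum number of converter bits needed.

Number of steps required ≥ 10 V / 0.1906 V = 52.47.
Need 2^N ≥ 52.47; 2^5 = 32, 2^6 = 64.
Minimum N = 6.

6 bits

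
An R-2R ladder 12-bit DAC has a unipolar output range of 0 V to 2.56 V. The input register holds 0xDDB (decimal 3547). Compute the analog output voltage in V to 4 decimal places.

2.2169 V

LSB = 2.56 V / 2^12 = 0.625 mV.
Code 0xDDB = 3547 decimal.
V_out = 0 + 3547 × 0.000625 V = 2.21687 V.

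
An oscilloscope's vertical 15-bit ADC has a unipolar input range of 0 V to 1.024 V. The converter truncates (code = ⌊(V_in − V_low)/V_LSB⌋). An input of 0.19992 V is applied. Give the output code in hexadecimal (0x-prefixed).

Full-scale span = 1.024 V; LSB = 1.024/2^15 = 31.25 µV.
(0.19992 − 0) / 3.125e-05 = 6397.440 LSBs.
Floor → code 6397.
In hexadecimal (0x-prefixed): 0x18FD.

code 0x18FD (decimal 6397)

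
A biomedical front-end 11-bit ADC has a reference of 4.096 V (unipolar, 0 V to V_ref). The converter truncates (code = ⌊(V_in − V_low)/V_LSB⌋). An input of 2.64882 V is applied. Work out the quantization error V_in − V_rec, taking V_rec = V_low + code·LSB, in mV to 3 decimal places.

LSB = 4.096/2^11 = 2.000 mV.
(2.64882 − 0)/0.002 = 1324.4100; ⌊·⌋ gives code 1324.
Reconstructed: 2.648 V.
Error = 2.64882 − 2.648 = 0.00082 V = 0.820 mV.

0.820 mV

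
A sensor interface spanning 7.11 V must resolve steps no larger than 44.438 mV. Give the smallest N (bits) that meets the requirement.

Number of steps required ≥ 7.11 V / 44.438 mV = 160.00.
Need 2^N ≥ 160.00; 2^7 = 128, 2^8 = 256.
Minimum N = 8.

8 bits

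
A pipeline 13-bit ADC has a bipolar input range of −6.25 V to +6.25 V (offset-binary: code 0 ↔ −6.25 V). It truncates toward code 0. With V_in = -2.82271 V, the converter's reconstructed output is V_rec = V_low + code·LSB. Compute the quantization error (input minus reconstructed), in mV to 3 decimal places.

0.166 mV

Step size: 12.5 V ÷ 2^13 = 1.526 mV.
(-2.82271 − (−6.25))/0.00152588 = 2246.1088; ⌊·⌋ gives code 2246.
Reconstructed: -2.822876 V.
Difference: 0.000165977 V → 0.166 mV.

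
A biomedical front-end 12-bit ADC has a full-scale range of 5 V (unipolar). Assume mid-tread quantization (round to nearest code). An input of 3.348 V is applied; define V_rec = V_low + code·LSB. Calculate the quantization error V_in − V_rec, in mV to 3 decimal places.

Step size: 5 V ÷ 2^12 = 1.221 mV.
Scaled input = 2742.6816 LSBs, so code = 2743.
Reconstructed: 3.3483887 V.
Difference: -0.000388672 V → -0.389 mV.

-0.389 mV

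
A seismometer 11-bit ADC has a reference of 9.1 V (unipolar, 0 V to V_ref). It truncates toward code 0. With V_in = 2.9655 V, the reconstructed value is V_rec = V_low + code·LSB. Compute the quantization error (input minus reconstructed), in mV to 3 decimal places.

1.779 mV

Step size: 9.1 V ÷ 2^11 = 4.443 mV.
(V_in − V_low)/LSB = (2.9655 − 0)/0.00444336 = 667.4004 → code 667 (floor).
Code 667 maps back to 0 + 667×0.00444336 V = 2.9637207 V.
V_in − V_rec = 0.0017793 V = 1.779 mV.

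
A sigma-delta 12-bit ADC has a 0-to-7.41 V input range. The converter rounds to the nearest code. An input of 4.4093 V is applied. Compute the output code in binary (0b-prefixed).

code 0b100110000101 (decimal 2437)

Full-scale span = 7.41 V; LSB = 7.41/2^12 = 1.809 mV.
(4.4093 − 0) / 0.00180908 = 2437.313 LSBs.
So the output code is 2437.
In binary (0b-prefixed): 0b100110000101.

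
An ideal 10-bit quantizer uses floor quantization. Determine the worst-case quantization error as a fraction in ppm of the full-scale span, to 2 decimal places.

Truncating → worst-case error = 1 LSB = V_FS/2^10, so 1e+06/1024 = 976.562 ppm of full scale.

976.56 ppm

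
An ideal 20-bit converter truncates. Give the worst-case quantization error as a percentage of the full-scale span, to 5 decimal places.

Truncating → worst-case error = 1 LSB = V_FS/2^20, so 100/1048576 = 9.53674e-05 % of full scale.

0.00010 %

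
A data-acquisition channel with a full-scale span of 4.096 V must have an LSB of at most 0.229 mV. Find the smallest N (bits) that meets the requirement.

Number of steps required ≥ 4.096 V / 0.229 mV = 17886.46.
Need 2^N ≥ 17886.46; 2^14 = 16384, 2^15 = 32768.
Minimum N = 15.

15 bits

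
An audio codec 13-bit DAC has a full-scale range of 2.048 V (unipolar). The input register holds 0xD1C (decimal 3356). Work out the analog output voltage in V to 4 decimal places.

LSB = 2.048 V / 2^13 = 250.00 µV.
Code 0xD1C = 3356 decimal.
V_out = 0 + 3356 × 0.00025 V = 0.839 V.

0.8390 V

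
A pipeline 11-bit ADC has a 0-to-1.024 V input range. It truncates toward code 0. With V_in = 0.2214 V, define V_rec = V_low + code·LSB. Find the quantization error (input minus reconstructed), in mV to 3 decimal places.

0.400 mV

Step size: 1.024 V ÷ 2^11 = 0.500 mV.
(0.2214 − 0)/0.0005 = 442.8000; ⌊·⌋ gives code 442.
Code 442 maps back to 0 + 442×0.0005 V = 0.221 V.
V_in − V_rec = 0.0004 V = 0.400 mV.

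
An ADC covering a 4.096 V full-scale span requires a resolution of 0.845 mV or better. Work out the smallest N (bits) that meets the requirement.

Number of steps required ≥ 4.096 V / 0.845 mV = 4847.34.
Need 2^N ≥ 4847.34; 2^12 = 4096, 2^13 = 8192.
Minimum N = 13.

13 bits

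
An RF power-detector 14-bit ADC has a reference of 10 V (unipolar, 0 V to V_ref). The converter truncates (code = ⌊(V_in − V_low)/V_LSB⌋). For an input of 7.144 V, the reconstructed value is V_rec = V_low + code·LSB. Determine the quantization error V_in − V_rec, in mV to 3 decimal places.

One LSB is 10 V / 16384 = 0.610 mV.
Scaled input = 11704.7296 LSBs, so code = 11704.
Code 11704 maps back to 0 + 11704×0.000610352 V = 7.1435547 V.
V_in − V_rec = 0.000445313 V = 0.445 mV.

0.445 mV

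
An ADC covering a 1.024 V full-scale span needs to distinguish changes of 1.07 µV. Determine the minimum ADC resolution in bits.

20 bits

Number of steps required ≥ 1.024 V / 1.07 µV = 957009.35.
Need 2^N ≥ 957009.35; 2^19 = 524288, 2^20 = 1048576.
Minimum N = 20.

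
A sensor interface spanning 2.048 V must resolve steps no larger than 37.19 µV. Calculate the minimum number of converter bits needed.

16 bits

Number of steps required ≥ 2.048 V / 37.19 µV = 55068.57.
Need 2^N ≥ 55068.57; 2^15 = 32768, 2^16 = 65536.
Minimum N = 16.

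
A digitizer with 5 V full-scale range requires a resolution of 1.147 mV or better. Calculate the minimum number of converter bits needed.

Number of steps required ≥ 5 V / 1.147 mV = 4359.20.
Need 2^N ≥ 4359.20; 2^12 = 4096, 2^13 = 8192.
Minimum N = 13.

13 bits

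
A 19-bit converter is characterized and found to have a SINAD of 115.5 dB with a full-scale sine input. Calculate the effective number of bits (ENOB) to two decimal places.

18.89 bits

ENOB = (SINAD − 1.76) / 6.02 = (115.5 − 1.76)/6.02 = 18.894.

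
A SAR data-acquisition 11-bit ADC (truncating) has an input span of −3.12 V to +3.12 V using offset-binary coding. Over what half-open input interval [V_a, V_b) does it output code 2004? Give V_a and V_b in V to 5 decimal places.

LSB = 6.24/2^11 = 3.047 mV.
V_a = V_low + 2004·LSB = 2.98594 V; V_b = V_low + 2005·LSB = 2.98898 V.

[2.98594 V, 2.98898 V)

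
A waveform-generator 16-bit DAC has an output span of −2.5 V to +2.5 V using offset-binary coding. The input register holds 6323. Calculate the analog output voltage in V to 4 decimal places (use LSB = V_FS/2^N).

-2.0176 V

LSB = 5 V / 2^16 = 76.29 µV.
V_out = (−2.5) + 6323 × 7.62939e-05 V = -2.01759 V.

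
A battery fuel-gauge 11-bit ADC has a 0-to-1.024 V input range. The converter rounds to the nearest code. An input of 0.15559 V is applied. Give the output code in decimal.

Full-scale span = 1.024 V; LSB = 1.024/2^11 = 0.500 mV.
(0.15559 − 0) / 0.0005 = 311.180 LSBs.
round(311.180) = 311.

code 311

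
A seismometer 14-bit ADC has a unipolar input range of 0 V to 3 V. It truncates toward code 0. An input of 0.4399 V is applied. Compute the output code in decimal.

LSB = 3 V / 16384 = 183.11 µV.
Input sits at 2402.441 steps above V_low.
Floor → code 2402.

code 2402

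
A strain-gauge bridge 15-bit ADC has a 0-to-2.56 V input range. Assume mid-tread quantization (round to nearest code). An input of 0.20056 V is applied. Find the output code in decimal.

With 32768 levels over 2.56 V, one step is 78.12 µV.
(0.20056 − 0) / 7.8125e-05 = 2567.168 LSBs.
round(2567.168) = 2567.

code 2567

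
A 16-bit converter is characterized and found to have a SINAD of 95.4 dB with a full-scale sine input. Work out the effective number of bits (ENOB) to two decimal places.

ENOB = (SINAD − 1.76) / 6.02 = (95.4 − 1.76)/6.02 = 15.555.

15.55 bits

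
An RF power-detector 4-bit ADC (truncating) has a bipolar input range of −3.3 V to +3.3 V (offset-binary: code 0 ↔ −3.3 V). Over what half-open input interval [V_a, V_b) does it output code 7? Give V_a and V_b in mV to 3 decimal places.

[-412.500 mV, 0.000 mV)

LSB = 6.6/2^4 = 412.500 mV.
V_a = V_low + 7·LSB = -0.4125 V; V_b = V_low + 8·LSB = 0 V.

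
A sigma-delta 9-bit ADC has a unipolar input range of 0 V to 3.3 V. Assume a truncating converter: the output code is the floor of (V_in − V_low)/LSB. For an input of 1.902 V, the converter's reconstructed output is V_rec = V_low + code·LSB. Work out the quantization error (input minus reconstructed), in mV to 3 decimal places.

LSB = 3.3/2^9 = 6.445 mV.
(1.902 − 0)/0.00644531 = 295.0982; ⌊·⌋ gives code 295.
V_rec = 0 + 295·0.00644531 = 1.9013672 V.
Error = 1.902 − 1.9013672 = 0.000632813 V = 0.633 mV.

0.633 mV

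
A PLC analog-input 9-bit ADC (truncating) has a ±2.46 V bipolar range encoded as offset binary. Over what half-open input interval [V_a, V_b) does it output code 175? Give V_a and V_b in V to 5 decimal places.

LSB = 4.92/2^9 = 9.609 mV.
V_a = V_low + 175·LSB = -0.778359 V; V_b = V_low + 176·LSB = -0.76875 V.

[-0.77836 V, -0.76875 V)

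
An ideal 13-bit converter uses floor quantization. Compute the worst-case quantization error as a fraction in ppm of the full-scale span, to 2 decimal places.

122.07 ppm

Truncating → worst-case error = 1 LSB = V_FS/2^13, so 1e+06/8192 = 122.07 ppm of full scale.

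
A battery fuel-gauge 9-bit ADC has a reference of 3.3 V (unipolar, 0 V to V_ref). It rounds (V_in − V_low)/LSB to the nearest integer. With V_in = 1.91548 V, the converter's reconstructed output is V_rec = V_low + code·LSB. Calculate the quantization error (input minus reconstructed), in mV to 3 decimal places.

LSB = 3.3/2^9 = 6.445 mV.
Scaled input = 297.1896 LSBs, so code = 297.
Reconstructed: 1.9142578 V.
V_in − V_rec = 0.00122219 V = 1.222 mV.

1.222 mV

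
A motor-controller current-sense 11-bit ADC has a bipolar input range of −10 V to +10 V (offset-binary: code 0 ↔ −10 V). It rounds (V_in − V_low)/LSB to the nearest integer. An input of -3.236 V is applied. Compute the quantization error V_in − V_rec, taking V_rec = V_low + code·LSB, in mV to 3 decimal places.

-3.578 mV

One LSB is 20 V / 2048 = 9.766 mV.
(-3.236 − (−10))/0.00976562 = 692.6336; round gives code 693.
Code 693 maps back to (−10) + 693×0.00976562 V = -3.2324219 V.
V_in − V_rec = -0.00357813 V = -3.578 mV.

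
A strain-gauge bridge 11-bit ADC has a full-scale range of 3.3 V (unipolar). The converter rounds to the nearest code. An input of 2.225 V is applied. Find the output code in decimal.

code 1381

With 2048 levels over 3.3 V, one step is 1.611 mV.
(2.225 − 0) / 0.00161133 = 1380.848 LSBs.
So the output code is 1381.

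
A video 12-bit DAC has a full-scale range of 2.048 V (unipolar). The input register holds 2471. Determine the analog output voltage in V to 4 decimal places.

LSB = 2.048 V / 2^12 = 0.500 mV.
V_out = 0 + 2471 × 0.0005 V = 1.2355 V.

1.2355 V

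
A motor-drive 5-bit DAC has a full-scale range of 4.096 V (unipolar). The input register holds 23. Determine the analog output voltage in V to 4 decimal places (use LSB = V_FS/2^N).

2.9440 V

LSB = 4.096 V / 2^5 = 128.000 mV.
V_out = 0 + 23 × 0.128 V = 2.944 V.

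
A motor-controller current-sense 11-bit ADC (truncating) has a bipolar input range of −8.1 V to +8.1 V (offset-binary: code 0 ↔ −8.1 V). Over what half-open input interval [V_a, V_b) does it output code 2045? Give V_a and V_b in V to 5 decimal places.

[8.07627 V, 8.08418 V)

LSB = 16.2/2^11 = 7.910 mV.
V_a = V_low + 2045·LSB = 8.07627 V; V_b = V_low + 2046·LSB = 8.08418 V.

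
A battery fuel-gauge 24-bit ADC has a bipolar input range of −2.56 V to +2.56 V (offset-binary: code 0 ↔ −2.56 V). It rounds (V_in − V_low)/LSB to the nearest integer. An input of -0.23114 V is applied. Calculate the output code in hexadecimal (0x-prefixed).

With 16777216 levels over 5.12 V, one step is 0.31 µV.
(V_in − V_low)/LSB = (-0.23114 − (−2.56)) / 3.05176e-07 = 7631208.448.
round(7631208.448) = 7631208.
In hexadecimal (0x-prefixed): 0x747168.

code 0x747168 (decimal 7631208)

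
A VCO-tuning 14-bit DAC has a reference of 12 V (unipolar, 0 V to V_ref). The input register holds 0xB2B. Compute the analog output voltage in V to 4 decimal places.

LSB = 12 V / 2^14 = 0.732 mV.
Code 0xB2B = 2859 decimal.
V_out = 0 + 2859 × 0.000732422 V = 2.09399 V.

2.0940 V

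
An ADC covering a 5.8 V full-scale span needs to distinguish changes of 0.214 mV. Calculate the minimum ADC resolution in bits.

Number of steps required ≥ 5.8 V / 0.214 mV = 27102.80.
Need 2^N ≥ 27102.80; 2^14 = 16384, 2^15 = 32768.
Minimum N = 15.

15 bits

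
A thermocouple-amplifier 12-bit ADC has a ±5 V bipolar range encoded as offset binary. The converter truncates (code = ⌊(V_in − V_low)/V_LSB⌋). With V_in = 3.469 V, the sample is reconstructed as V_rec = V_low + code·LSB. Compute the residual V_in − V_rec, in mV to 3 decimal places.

One LSB is 10 V / 4096 = 2.441 mV.
Scaled input = 3468.9024 LSBs, so code = 3468.
V_rec = (−5) + 3468·0.00244141 = 3.4667969 V.
V_in − V_rec = 0.00220312 V = 2.203 mV.

2.203 mV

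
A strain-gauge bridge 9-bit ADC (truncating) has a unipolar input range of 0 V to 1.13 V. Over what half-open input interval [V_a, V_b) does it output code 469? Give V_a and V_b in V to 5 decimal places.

LSB = 1.13/2^9 = 2.207 mV.
V_a = V_low + 469·LSB = 1.0351 V; V_b = V_low + 470·LSB = 1.0373 V.

[1.03510 V, 1.03730 V)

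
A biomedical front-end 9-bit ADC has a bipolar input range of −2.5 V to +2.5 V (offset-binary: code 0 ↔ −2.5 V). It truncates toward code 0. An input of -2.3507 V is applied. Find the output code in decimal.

code 15

Full-scale span = 5 V; LSB = 5/2^9 = 9.766 mV.
(-2.3507 − (−2.5)) / 0.00976562 = 15.288 LSBs.
Floor → code 15.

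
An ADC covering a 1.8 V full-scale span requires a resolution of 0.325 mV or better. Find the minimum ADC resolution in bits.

13 bits

Number of steps required ≥ 1.8 V / 0.325 mV = 5538.46.
Need 2^N ≥ 5538.46; 2^12 = 4096, 2^13 = 8192.
Minimum N = 13.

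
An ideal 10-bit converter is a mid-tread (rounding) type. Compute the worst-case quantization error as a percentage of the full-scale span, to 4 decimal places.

0.0488 %

Rounding → worst-case error = ½ LSB = V_FS/2^11, so 100/2048 = 0.0488281 % of full scale.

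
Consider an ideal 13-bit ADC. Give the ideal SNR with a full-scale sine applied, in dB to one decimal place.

SNR ≈ 6.02·N + 1.76 dB = 6.02·13 + 1.76 = 80.02 dB.

80.0 dB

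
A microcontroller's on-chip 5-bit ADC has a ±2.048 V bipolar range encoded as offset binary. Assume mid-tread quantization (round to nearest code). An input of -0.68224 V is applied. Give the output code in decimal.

code 11

With 32 levels over 4.096 V, one step is 128.000 mV.
(-0.68224 − (−2.048)) / 0.128 = 10.670 LSBs.
Round → code 11.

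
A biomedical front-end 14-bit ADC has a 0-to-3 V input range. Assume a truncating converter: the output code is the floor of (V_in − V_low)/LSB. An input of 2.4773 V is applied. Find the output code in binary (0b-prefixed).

LSB = 3 V / 16384 = 183.11 µV.
Input sits at 13529.361 steps above V_low.
So the output code is 13529.
In binary (0b-prefixed): 0b11010011011001.

code 0b11010011011001 (decimal 13529)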